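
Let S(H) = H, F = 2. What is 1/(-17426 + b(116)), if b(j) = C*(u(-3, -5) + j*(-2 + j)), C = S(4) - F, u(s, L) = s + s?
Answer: 1/9010 ≈ 0.00011099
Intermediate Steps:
u(s, L) = 2*s
C = 2 (C = 4 - 1*2 = 4 - 2 = 2)
b(j) = -12 + 2*j*(-2 + j) (b(j) = 2*(2*(-3) + j*(-2 + j)) = 2*(-6 + j*(-2 + j)) = -12 + 2*j*(-2 + j))
1/(-17426 + b(116)) = 1/(-17426 + (-12 - 4*116 + 2*116²)) = 1/(-17426 + (-12 - 464 + 2*13456)) = 1/(-17426 + (-12 - 464 + 26912)) = 1/(-17426 + 26436) = 1/9010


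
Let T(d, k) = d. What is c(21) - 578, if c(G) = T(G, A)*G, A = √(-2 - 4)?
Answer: -137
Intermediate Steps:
A = I*√6 (A = √(-6) = I*√6 ≈ 2.4495*I)
c(G) = G² (c(G) = G*G = G²)
c(21) - 578 = 21² - 578 = 441 - 578 = -137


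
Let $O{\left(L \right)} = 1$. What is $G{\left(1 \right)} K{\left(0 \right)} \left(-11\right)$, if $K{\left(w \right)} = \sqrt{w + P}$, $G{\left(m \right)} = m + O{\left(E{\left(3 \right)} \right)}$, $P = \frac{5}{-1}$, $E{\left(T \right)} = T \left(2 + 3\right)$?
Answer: $- 22 i \sqrt{5} \approx - 49.193 i$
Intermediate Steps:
$E{\left(T \right)} = 5 T$ ($E{\left(T \right)} = T 5 = 5 T$)
$P = -5$ ($P = 5 \left(-1\right) = -5$)
$G{\left(m \right)} = 1 + m$ ($G{\left(m \right)} = m + 1 = 1 + m$)
$K{\left(w \right)} = \sqrt{-5 + w}$ ($K{\left(w \right)} = \sqrt{w - 5} = \sqrt{-5 + w}$)
$G{\left(1 \right)} K{\left(0 \right)} \left(-11\right) = \left(1 + 1\right) \sqrt{-5 + 0} \left(-11\right) = 2 \sqrt{-5} \left(-11\right) = 2 i \sqrt{5} \left(-11\right) = - 22 i \sqrt{5}$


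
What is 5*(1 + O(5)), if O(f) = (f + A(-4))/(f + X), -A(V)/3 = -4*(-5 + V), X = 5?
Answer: -93/2 ≈ -46.500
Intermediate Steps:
A(V) = -60 + 12*V (A(V) = -(-12)*(-5 + V) = -3*(20 - 4*V) = -60 + 12*V)
O(f) = (-108 + f)/(5 + f) (O(f) = (f + (-60 + 12*(-4)))/(f + 5) = (f + (-60 - 48))/(5 + f) = (f - 108)/(5 + f) = (-108 + f)/(5 + f))
5*(1 + O(5)) = 5*(1 + (-108 + 5)/(5 + 5)) = 5*(1 - 103/10) = 5*(-93/10) = -93/2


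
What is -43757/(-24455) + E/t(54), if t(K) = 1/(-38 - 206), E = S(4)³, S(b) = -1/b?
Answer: 2191867/391280 ≈ 5.6018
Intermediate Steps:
E = -1/64 (E = (-1/4)³ = (-1*¼)³ = (-¼)³ = -1/64 ≈ -0.015625)
t(K) = -1/244 (t(K) = 1/(-244) = -1/244)
-43757/(-24455) + E/t(54) = -43757/(-24455) - 1/(64*(-1/244)) = -43757*(-1/24455) - 1/64*(-244) = 43757/24455 + 61/16 = 2191867/391280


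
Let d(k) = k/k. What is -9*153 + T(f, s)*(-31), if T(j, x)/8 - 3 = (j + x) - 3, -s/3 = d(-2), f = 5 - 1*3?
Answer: -1129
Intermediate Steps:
f = 2 (f = 5 - 3 = 2)
d(k) = 1
s = -3 (s = -3*1 = -3)
T(j, x) = 8*j + 8*x (T(j, x) = 24 + 8*((j + x) - 3) = 24 + 8*(-3 + j + x) = 24 + (-24 + 8*j + 8*x) = 8*j + 8*x)
-9*153 + T(f, s)*(-31) = -9*153 + (8*2 + 8*(-3))*(-31) = -1377 + (16 - 24)*(-31) = -1377 - 8*(-31) = -1377 + 248 = -1129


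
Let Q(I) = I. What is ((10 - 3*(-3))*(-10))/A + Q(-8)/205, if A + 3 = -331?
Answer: 18139/34235 ≈ 0.52984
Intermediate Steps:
A = -334 (A = -3 - 331 = -334)
((10 - 3*(-3))*(-10))/A + Q(-8)/205 = ((10 - 3*(-3))*(-10))/(-334) - 8/205 = ((10 + 9)*(-10))*(-1/334) - 8*1/205 = (19*(-10))*(-1/334) - 8/205 = -190*(-1/334) - 8/205 = 95/167 - 8/205 = 18139/34235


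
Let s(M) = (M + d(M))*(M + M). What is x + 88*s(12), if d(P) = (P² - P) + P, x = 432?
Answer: 329904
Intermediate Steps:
d(P) = P²
s(M) = 2*M*(M + M²) (s(M) = (M + M²)*(M + M) = (M + M²)*(2*M) = 2*M*(M + M²))
x + 88*s(12) = 432 + 88*(2*12²*(1 + 12)) = 432 + 88*(2*144*13) = 432 + 88*3744 = 432 + 329472 = 329904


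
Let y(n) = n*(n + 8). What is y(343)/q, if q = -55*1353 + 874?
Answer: -9261/5657 ≈ -1.6371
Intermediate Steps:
y(n) = n*(8 + n)
q = -73541 (q = -74415 + 874 = -73541)
y(343)/q = (343*(8 + 343))/(-73541) = (343*351)*(-1/73541) = 120393*(-1/73541) = -9261/5657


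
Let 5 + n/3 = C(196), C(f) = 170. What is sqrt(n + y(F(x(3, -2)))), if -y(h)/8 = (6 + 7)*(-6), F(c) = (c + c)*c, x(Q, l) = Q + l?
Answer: sqrt(1119) ≈ 33.451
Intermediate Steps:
n = 495 (n = -15 + 3*170 = -15 + 510 = 495)
F(c) = 2*c**2 (F(c) = (2*c)*c = 2*c**2)
y(h) = 624 (y(h) = -8*(6 + 7)*(-6) = -104*(-6) = -8*(-78) = 624)
sqrt(n + y(F(x(3, -2)))) = sqrt(495 + 624) = sqrt(1119)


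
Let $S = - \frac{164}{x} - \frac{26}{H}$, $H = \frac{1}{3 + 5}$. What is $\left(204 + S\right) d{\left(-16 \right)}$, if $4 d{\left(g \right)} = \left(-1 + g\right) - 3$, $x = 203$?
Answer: $\frac{4880}{203} \approx 24.039$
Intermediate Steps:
$H = \frac{1}{8} \approx 0.125$
$S = - \frac{42388}{203}$ ($S = - \frac{164}{203} - 26 \frac{1}{\frac{1}{8}} = \left(-164\right) \frac{1}{203} - 208 = - \frac{164}{203} - 208 = - \frac{42388}{203} \approx -208.81$)
$d{\left(g \right)} = -1 + \frac{g}{4}$ ($d{\left(g \right)} = \frac{\left(-1 + g\right) - 3}{4} = \frac{-4 + g}{4} = -1 + \frac{g}{4}$)
$\left(204 + S\right) d{\left(-16 \right)} = \left(204 - \frac{42388}{203}\right) \left(-1 + \frac{1}{4} \left(-16\right)\right) = - \frac{976 \left(-1 - 4\right)}{203} = \left(- \frac{976}{203}\right) \left(-5\right) = \frac{4880}{203}$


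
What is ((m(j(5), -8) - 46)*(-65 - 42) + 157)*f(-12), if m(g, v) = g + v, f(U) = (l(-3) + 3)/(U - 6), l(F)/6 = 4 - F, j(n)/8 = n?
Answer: -8275/2 ≈ -4137.5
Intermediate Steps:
j(n) = 8*n
l(F) = 24 - 6*F (l(F) = 6*(4 - F) = 24 - 6*F)
f(U) = 45/(-6 + U) (f(U) = ((24 - 6*(-3)) + 3)/(U - 6) = ((24 + 18) + 3)/(-6 + U) = (42 + 3)/(-6 + U) = 45/(-6 + U))
((m(j(5), -8) - 46)*(-65 - 42) + 157)*f(-12) = (((8*5 - 8) - 46)*(-65 - 42) + 157)*(45/(-6 - 12)) = (((40 - 8) - 46)*(-107) + 157)*(45/(-18)) = ((32 - 46)*(-107) + 157)*(45*(-1/18)) = (-14*(-107) + 157)*(-5/2) = (1498 + 157)*(-5/2) = 1655*(-5/2) = -8275/2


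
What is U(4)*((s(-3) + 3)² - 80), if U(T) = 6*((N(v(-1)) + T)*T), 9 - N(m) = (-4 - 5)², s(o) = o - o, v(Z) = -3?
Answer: 115872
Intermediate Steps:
s(o) = 0
N(m) = -72 (N(m) = 9 - (-4 - 5)² = 9 - 1*(-9)² = 9 - 1*81 = 9 - 81 = -72)
U(T) = 6*T*(-72 + T) (U(T) = 6*((-72 + T)*T) = 6*(T*(-72 + T)) = 6*T*(-72 + T))
U(4)*((s(-3) + 3)² - 80) = (6*4*(-72 + 4))*((0 + 3)² - 80) = (6*4*(-68))*(3² - 80) = -1632*(9 - 80) = -1632*(-71) = 115872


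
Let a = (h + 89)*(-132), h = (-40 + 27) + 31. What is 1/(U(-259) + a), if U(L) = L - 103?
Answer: -1/14486 ≈ -6.9032e-5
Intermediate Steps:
U(L) = -103 + L
h = 18 (h = -13 + 31 = 18)
a = -14124 (a = (18 + 89)*(-132) = 107*(-132) = -14124)
1/(U(-259) + a) = 1/((-103 - 259) - 14124) = 1/(-362 - 14124) = 1/(-14486) = -1/14486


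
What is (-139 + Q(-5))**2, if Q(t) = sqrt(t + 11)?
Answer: (139 - sqrt(6))**2 ≈ 18646.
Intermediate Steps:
Q(t) = sqrt(11 + t)
(-139 + Q(-5))**2 = (-139 + sqrt(11 - 5))**2 = (-139 + sqrt(6))**2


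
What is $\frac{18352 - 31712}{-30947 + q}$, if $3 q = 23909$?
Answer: $\frac{10020}{17233} \approx 0.58144$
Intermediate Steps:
$q = \frac{23909}{3}$ ($q = \frac{1}{3} \cdot 23909 = \frac{23909}{3} \approx 7969.7$)
$\frac{18352 - 31712}{-30947 + q} = \frac{18352 - 31712}{-30947 + \frac{23909}{3}} = - \frac{13360}{- \frac{68932}{3}} = \left(-13360\right) \left(- \frac{3}{68932}\right) = \frac{10020}{17233}$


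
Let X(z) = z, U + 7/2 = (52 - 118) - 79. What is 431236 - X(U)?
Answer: 862769/2 ≈ 4.3138e+5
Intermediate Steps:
U = -297/2 (U = -7/2 + ((52 - 118) - 79) = -7/2 + (-66 - 79) = -7/2 - 145 = -297/2 ≈ -148.50)
431236 - X(U) = 431236 - 1*(-297/2) = 431236 + 297/2 = 862769/2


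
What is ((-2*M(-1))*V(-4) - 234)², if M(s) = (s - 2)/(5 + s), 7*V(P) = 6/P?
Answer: 43046721/784 ≈ 54907.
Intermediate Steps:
V(P) = 6/(7*P) (V(P) = (6/P)/7 = 6/(7*P))
M(s) = (-2 + s)/(5 + s)
((-2*M(-1))*V(-4) - 234)² = ((-2*(-2 - 1)/(5 - 1))*((6/7)/(-4)) - 234)² = ((-2*(-3)/4)*((6/7)*(-¼)) - 234)² = (-(-3)/2*(-3/14) - 234)² = (-2*(-¾)*(-3/14) - 234)² = ((3/2)*(-3/14) - 234)² = (-9/28 - 234)² = (-6561/28)² = 43046721/784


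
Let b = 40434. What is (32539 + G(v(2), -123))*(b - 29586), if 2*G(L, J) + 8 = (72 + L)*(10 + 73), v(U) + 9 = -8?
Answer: 377700240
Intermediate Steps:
v(U) = -17 (v(U) = -9 - 8 = -17)
G(L, J) = 2984 + 83*L/2 (G(L, J) = -4 + ((72 + L)*(10 + 73))/2 = -4 + ((72 + L)*83)/2 = -4 + (5976 + 83*L)/2 = -4 + (2988 + 83*L/2) = 2984 + 83*L/2)
(32539 + G(v(2), -123))*(b - 29586) = (32539 + (2984 + (83/2)*(-17)))*(40434 - 29586) = (32539 + (2984 - 1411/2))*10848 = (32539 + 4557/2)*10848 = (69635/2)*10848 = 377700240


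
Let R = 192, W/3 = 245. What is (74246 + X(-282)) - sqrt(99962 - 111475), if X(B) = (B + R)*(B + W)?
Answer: 33476 - I*sqrt(11513) ≈ 33476.0 - 107.3*I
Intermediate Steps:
W = 735 (W = 3*245 = 735)
X(B) = (192 + B)*(735 + B) (X(B) = (B + 192)*(B + 735) = (192 + B)*(735 + B))
(74246 + X(-282)) - sqrt(99962 - 111475) = (74246 + (141120 + (-282)**2 + 927*(-282))) - sqrt(99962 - 111475) = (74246 + (141120 + 79524 - 261414)) - sqrt(-11513) = (74246 - 40770) - I*sqrt(11513) = 33476 - I*sqrt(11513)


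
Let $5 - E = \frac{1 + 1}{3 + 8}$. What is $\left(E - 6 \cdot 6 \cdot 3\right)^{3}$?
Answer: $- \frac{1462135375}{1331} \approx -1.0985 \cdot 10^{6}$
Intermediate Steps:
$E = \frac{53}{11}$ ($E = 5 - \frac{1 + 1}{3 + 8} = 5 - \frac{2}{11} = \frac{53}{11} \approx 4.8182$)
$\left(E - 6 \cdot 6 \cdot 3\right)^{3} = \left(\frac{53}{11} - 6 \cdot 6 \cdot 3\right)^{3} = \left(\frac{53}{11} - 36 \cdot 3\right)^{3} = \left(\frac{53}{11} - 108\right)^{3} = \left(- \frac{1135}{11}\right)^{3} = - \frac{1462135375}{1331}$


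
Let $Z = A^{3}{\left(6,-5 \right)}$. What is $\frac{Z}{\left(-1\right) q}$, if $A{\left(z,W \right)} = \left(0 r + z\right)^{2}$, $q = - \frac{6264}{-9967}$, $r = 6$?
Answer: $- \frac{2152872}{29} \approx -74237.0$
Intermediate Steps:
$q = \frac{6264}{9967}$ ($q = \left(-6264\right) \left(- \frac{1}{9967}\right) = \frac{6264}{9967} \approx 0.62847$)
$A{\left(z,W \right)} = z^{2}$ ($A{\left(z,W \right)} = \left(0 \cdot 6 + z\right)^{2} = \left(0 + z\right)^{2} = z^{2}$)
$Z = 46656$ ($Z = \left(6^{2}\right)^{3} = 36^{3} = 46656$)
$\frac{Z}{\left(-1\right) q} = \frac{46656}{\left(-1\right) \frac{6264}{9967}} = \frac{46656}{- \frac{6264}{9967}} = 46656 \left(- \frac{9967}{6264}\right) = - \frac{2152872}{29}$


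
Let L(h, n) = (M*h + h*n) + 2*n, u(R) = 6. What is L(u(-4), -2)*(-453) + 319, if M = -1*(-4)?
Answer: -3305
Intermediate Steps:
M = 4
L(h, n) = 2*n + 4*h + h*n (L(h, n) = (4*h + h*n) + 2*n = 2*n + 4*h + h*n)
L(u(-4), -2)*(-453) + 319 = (2*(-2) + 4*6 + 6*(-2))*(-453) + 319 = (-4 + 24 - 12)*(-453) + 319 = 8*(-453) + 319 = -3624 + 319 = -3305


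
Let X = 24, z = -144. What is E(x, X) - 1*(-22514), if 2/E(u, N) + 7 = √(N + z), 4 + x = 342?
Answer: 3804852/169 - 4*I*√30/169 ≈ 22514.0 - 0.12964*I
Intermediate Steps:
x = 338 (x = -4 + 342 = 338)
E(u, N) = 2/(-7 + √(-144 + N)) (E(u, N) = 2/(-7 + √(N - 144)) = 2/(-7 + √(-144 + N)))
E(x, X) - 1*(-22514) = 2/(-7 + √(-144 + 24)) - 1*(-22514) = 2/(-7 + √(-120)) + 22514 = 2/(-7 + 2*I*√30) + 22514 = 22514 + 2/(-7 + 2*I*√30)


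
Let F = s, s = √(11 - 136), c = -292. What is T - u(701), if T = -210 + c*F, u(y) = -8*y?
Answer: 5398 - 1460*I*√5 ≈ 5398.0 - 3264.7*I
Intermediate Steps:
s = 5*I*√5 (s = √(-125) = 5*I*√5 ≈ 11.18*I)
F = 5*I*√5 ≈ 11.18*I
T = -210 - 1460*I*√5 ≈ -210.0 - 3264.7*I
T - u(701) = (-210 - 1460*I*√5) - (-8)*701 = (-210 - 1460*I*√5) - 1*(-5608) = (-210 - 1460*I*√5) + 5608 = 5398 - 1460*I*√5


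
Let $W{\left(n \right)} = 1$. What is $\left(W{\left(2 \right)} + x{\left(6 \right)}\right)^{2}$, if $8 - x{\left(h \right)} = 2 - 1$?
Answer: $64$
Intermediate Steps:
$x{\left(h \right)} = 7$ ($x{\left(h \right)} = 8 - \left(2 - 1\right) = 8 - 1 = 7$)
$\left(W{\left(2 \right)} + x{\left(6 \right)}\right)^{2} = \left(1 + 7\right)^{2} = 8^{2} = 64$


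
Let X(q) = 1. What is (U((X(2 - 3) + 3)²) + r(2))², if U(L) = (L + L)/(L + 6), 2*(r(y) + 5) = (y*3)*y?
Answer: 729/121 ≈ 6.0248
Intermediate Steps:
r(y) = -5 + 3*y²/2 (r(y) = -5 + ((y*3)*y)/2 = -5 + ((3*y)*y)/2 = -5 + (3*y²)/2 = -5 + 3*y²/2)
U(L) = 2*L/(6 + L) (U(L) = (2*L)/(6 + L) = 2*L/(6 + L))
(U((X(2 - 3) + 3)²) + r(2))² = (2*(1 + 3)²/(6 + (1 + 3)²) + (-5 + (3/2)*2²))² = (2*4²/(6 + 4²) + (-5 + (3/2)*4))² = (2*16/(6 + 16) + (-5 + 6))² = (2*16/22 + 1)² = (2*16*(1/22) + 1)² = (16/11 + 1)² = (27/11)² = 729/121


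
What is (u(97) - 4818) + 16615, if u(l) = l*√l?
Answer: 11797 + 97*√97 ≈ 12752.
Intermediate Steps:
u(l) = l^(3/2)
(u(97) - 4818) + 16615 = (97^(3/2) - 4818) + 16615 = (97*√97 - 4818) + 16615 = (-4818 + 97*√97) + 16615 = 11797 + 97*√97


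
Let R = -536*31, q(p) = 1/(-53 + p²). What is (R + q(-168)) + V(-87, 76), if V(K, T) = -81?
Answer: -470371186/28171 ≈ -16697.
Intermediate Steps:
R = -16616
(R + q(-168)) + V(-87, 76) = (-16616 + 1/(-53 + (-168)²)) - 81 = (-16616 + 1/(-53 + 28224)) - 81 = (-16616 + 1/28171) - 81 = -468089335/28171 - 81 = -470371186/28171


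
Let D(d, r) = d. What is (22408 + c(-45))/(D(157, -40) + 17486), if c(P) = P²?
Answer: 24433/17643 ≈ 1.3849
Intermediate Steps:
(22408 + c(-45))/(D(157, -40) + 17486) = (22408 + (-45)²)/(157 + 17486) = (22408 + 2025)/17643 = 24433*(1/17643) = 24433/17643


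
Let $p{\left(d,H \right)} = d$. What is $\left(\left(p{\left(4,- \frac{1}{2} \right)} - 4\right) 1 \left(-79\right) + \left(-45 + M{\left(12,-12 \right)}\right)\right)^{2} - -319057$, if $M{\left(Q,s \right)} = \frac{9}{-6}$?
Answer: $\frac{1284877}{4} \approx 3.2122 \cdot 10^{5}$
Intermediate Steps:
$M{\left(Q,s \right)} = - \frac{3}{2}$ ($M{\left(Q,s \right)} = 9 \left(- \frac{1}{6}\right) = - \frac{3}{2}$)
$\left(\left(p{\left(4,- \frac{1}{2} \right)} - 4\right) 1 \left(-79\right) + \left(-45 + M{\left(12,-12 \right)}\right)\right)^{2} - -319057 = \left(\left(4 - 4\right) 1 \left(-79\right) - \frac{93}{2}\right)^{2} - -319057 = \left(0 \cdot 1 \left(-79\right) - \frac{93}{2}\right)^{2} + 319057 = \left(0 \left(-79\right) - \frac{93}{2}\right)^{2} + 319057 = \left(0 - \frac{93}{2}\right)^{2} + 319057 = \left(- \frac{93}{2}\right)^{2} + 319057 = \frac{8649}{4} + 319057 = \frac{1284877}{4}$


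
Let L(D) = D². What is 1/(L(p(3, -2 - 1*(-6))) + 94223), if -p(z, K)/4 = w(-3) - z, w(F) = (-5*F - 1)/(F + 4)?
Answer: 1/96159 ≈ 1.0399e-5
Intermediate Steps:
w(F) = (-1 - 5*F)/(4 + F)
p(z, K) = -56 + 4*z (p(z, K) = -4*((-1 - 5*(-3))/(4 - 3) - z) = -4*((-1 + 15)/1 - z) = -4*(1*14 - z) = -4*(14 - z) = -56 + 4*z)
1/(L(p(3, -2 - 1*(-6))) + 94223) = 1/((-56 + 4*3)² + 94223) = 1/((-56 + 12)² + 94223) = 1/((-44)² + 94223) = 1/(1936 + 94223) = 1/96159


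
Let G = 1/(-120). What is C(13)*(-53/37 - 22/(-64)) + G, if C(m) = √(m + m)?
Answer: -1/120 - 1289*√26/1184 ≈ -5.5595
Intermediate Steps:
G = -1/120 ≈ -0.0083333
C(m) = √2*√m (C(m) = √(2*m) = √2*√m)
C(13)*(-53/37 - 22/(-64)) + G = (√2*√13)*(-53/37 - 22/(-64)) - 1/120 = √26*(-53*1/37 - 22*(-1/64)) - 1/120 = √26*(-53/37 + 11/32) - 1/120 = √26*(-1289/1184) - 1/120 = -1289*√26/1184 - 1/120 = -1/120 - 1289*√26/1184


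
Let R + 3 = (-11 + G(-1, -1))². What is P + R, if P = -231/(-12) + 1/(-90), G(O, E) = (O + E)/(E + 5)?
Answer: 6682/45 ≈ 148.49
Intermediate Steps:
G(O, E) = (E + O)/(5 + E)
R = 517/4 (R = -3 + (-11 + (-1 - 1)/(5 - 1))² = -3 + (-11 - 2/4)² = -3 + (-11 + (¼)*(-2))² = -3 + (-11 - ½)² = -3 + (-23/2)² = -3 + 529/4 = 517/4 ≈ 129.25)
P = 3463/180 (P = -231*(-1/12) + 1*(-1/90) = 77/4 - 1/90 = 3463/180 ≈ 19.239)
P + R = 3463/180 + 517/4 = 6682/45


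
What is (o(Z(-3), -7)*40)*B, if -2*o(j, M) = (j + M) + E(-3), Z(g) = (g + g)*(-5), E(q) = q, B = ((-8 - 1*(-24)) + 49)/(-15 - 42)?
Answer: 26000/57 ≈ 456.14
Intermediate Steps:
B = -65/57 (B = ((-8 + 24) + 49)/(-57) = (16 + 49)*(-1/57) = 65*(-1/57) = -65/57 ≈ -1.1404)
Z(g) = -10*g (Z(g) = (2*g)*(-5) = -10*g)
o(j, M) = 3/2 - M/2 - j/2 (o(j, M) = -((j + M) - 3)/2 = -((M + j) - 3)/2 = -(-3 + M + j)/2 = 3/2 - M/2 - j/2)
(o(Z(-3), -7)*40)*B = ((3/2 - ½*(-7) - (-5)*(-3))*40)*(-65/57) = ((3/2 + 7/2 - ½*30)*40)*(-65/57) = ((3/2 + 7/2 - 15)*40)*(-65/57) = -10*40*(-65/57) = -400*(-65/57) = 26000/57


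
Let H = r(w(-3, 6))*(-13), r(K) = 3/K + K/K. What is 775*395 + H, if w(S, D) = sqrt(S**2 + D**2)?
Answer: 306112 - 13*sqrt(5)/5 ≈ 3.0611e+5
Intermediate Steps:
w(S, D) = sqrt(D**2 + S**2)
r(K) = 1 + 3/K (r(K) = 3/K + 1 = 1 + 3/K)
H = -13*sqrt(5)*(3 + 3*sqrt(5))/15 (H = ((3 + sqrt(6**2 + (-3)**2))/(sqrt(6**2 + (-3)**2)))*(-13) = ((3 + sqrt(36 + 9))/(sqrt(36 + 9)))*(-13) = ((3 + sqrt(45))/(sqrt(45)))*(-13) = ((3 + 3*sqrt(5))/((3*sqrt(5))))*(-13) = ((sqrt(5)/15)*(3 + 3*sqrt(5)))*(-13) = (sqrt(5)*(3 + 3*sqrt(5))/15)*(-13) = -13*sqrt(5)*(3 + 3*sqrt(5))/15 ≈ -18.814)
775*395 + H = 775*395 + (-13 - 13*sqrt(5)/5) = 306125 + (-13 - 13*sqrt(5)/5) = 306112 - 13*sqrt(5)/5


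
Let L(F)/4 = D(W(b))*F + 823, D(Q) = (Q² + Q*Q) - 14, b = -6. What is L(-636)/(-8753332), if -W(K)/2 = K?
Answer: 173441/2188333 ≈ 0.079257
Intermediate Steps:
W(K) = -2*K
D(Q) = -14 + 2*Q² (D(Q) = (Q² + Q²) - 14 = 2*Q² - 14 = -14 + 2*Q²)
L(F) = 3292 + 1096*F (L(F) = 4*((-14 + 2*(-2*(-6))²)*F + 823) = 4*((-14 + 2*12²)*F + 823) = 4*((-14 + 2*144)*F + 823) = 4*((-14 + 288)*F + 823) = 4*(274*F + 823) = 4*(823 + 274*F) = 3292 + 1096*F)
L(-636)/(-8753332) = (3292 + 1096*(-636))/(-8753332) = (3292 - 697056)*(-1/8753332) = -693764*(-1/8753332) = 173441/2188333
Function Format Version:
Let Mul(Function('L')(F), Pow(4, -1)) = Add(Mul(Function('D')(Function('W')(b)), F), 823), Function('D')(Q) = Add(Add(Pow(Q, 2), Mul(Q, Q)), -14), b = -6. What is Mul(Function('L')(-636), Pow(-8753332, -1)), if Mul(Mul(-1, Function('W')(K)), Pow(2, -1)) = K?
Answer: Rational(173441, 2188333) ≈ 0.079257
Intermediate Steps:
Function('W')(K) = Mul(-2, K)
Function('D')(Q) = Add(-14, Mul(2, Pow(Q, 2))) (Function('D')(Q) = Add(Add(Pow(Q, 2), Pow(Q, 2)), -14) = Add(Mul(2, Pow(Q, 2)), -14) = Add(-14, Mul(2, Pow(Q, 2))))
Function('L')(F) = Add(3292, Mul(1096, F)) (Function('L')(F) = Mul(4, Add(Mul(Add(-14, Mul(2, Pow(Mul(-2, -6), 2))), F), 823)) = Mul(4, Add(Mul(Add(-14, Mul(2, Pow(12, 2))), F), 823)) = Mul(4, Add(Mul(Add(-14, Mul(2, 144)), F), 823)) = Mul(4, Add(Mul(Add(-14, 288), F), 823)) = Mul(4, Add(Mul(274, F), 823)) = Mul(4, Add(823, Mul(274, F))) = Add(3292, Mul(1096, F)))
Mul(Function('L')(-636), Pow(-8753332, -1)) = Mul(Add(3292, Mul(1096, -636)), Pow(-8753332, -1)) = Mul(Add(3292, -697056), Rational(-1, 8753332)) = Mul(-693764, Rational(-1, 8753332)) = Rational(173441, 2188333)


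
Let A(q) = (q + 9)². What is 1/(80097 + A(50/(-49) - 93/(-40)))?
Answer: 3841600/308108554009 ≈ 1.2468e-5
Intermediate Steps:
A(q) = (9 + q)²
1/(80097 + A(50/(-49) - 93/(-40))) = 1/(80097 + (9 + (50/(-49) - 93/(-40)))²) = 1/(80097 + (9 + (50*(-1/49) - 93*(-1/40)))²) = 1/(80097 + (9 + (-50/49 + 93/40))²) = 1/(80097 + (9 + 2557/1960)²) = 1/(80097 + (20197/1960)²) = 1/(80097 + 407918809/3841600) = 1/(308108554009/3841600) = 3841600/308108554009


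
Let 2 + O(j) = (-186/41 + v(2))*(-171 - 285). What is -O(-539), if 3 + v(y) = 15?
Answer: 139618/41 ≈ 3405.3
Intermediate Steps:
v(y) = 12 (v(y) = -3 + 15 = 12)
O(j) = -139618/41 (O(j) = -2 + (-186/41 + 12)*(-171 - 285) = -2 + (-186*1/41 + 12)*(-456) = -2 + (-186/41 + 12)*(-456) = -2 + (306/41)*(-456) = -2 - 139536/41 = -139618/41)
-O(-539) = -1*(-139618/41) = 139618/41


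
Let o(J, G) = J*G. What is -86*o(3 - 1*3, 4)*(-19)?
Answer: 0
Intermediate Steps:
o(J, G) = G*J
-86*o(3 - 1*3, 4)*(-19) = -344*(3 - 1*3)*(-19) = -344*(3 - 3)*(-19) = -344*0*(-19) = -86*0*(-19) = 0*(-19) = 0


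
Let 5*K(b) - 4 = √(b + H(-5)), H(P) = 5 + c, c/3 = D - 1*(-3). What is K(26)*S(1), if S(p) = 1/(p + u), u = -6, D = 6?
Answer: -4/25 - √58/25 ≈ -0.46463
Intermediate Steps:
c = 27 (c = 3*(6 - 1*(-3)) = 3*(6 + 3) = 3*9 = 27)
S(p) = 1/(-6 + p) (S(p) = 1/(p - 6) = 1/(-6 + p))
H(P) = 32 (H(P) = 5 + 27 = 32)
K(b) = ⅘ + √(32 + b)/5 (K(b) = ⅘ + √(b + 32)/5 = ⅘ + √(32 + b)/5)
K(26)*S(1) = (⅘ + √(32 + 26)/5)/(-6 + 1) = (⅘ + √58/5)/(-5) = (⅘ + √58/5)*(-⅕) = -4/25 - √58/25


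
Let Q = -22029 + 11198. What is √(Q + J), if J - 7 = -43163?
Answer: I*√53987 ≈ 232.35*I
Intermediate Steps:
J = -43156 (J = 7 - 43163 = -43156)
Q = -10831
√(Q + J) = √(-10831 - 43156) = √(-53987) = I*√53987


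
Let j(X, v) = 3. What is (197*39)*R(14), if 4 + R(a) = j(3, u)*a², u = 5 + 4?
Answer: 4486872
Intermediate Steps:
u = 9
R(a) = -4 + 3*a²
(197*39)*R(14) = (197*39)*(-4 + 3*14²) = 7683*(-4 + 3*196) = 7683*(-4 + 588) = 7683*584 = 4486872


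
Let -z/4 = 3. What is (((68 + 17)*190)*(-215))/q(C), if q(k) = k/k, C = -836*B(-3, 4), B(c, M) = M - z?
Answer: -3472250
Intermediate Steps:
z = -12 (z = -4*3 = -12)
B(c, M) = 12 + M (B(c, M) = M - 1*(-12) = M + 12 = 12 + M)
C = -13376 (C = -836*(12 + 4) = -836*16 = -13376)
q(k) = 1
(((68 + 17)*190)*(-215))/q(C) = (((68 + 17)*190)*(-215))/1 = ((85*190)*(-215))*1 = (16150*(-215))*1 = -3472250*1 = -3472250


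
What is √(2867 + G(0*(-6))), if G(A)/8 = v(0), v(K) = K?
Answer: √2867 ≈ 53.544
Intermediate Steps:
G(A) = 0 (G(A) = 8*0 = 0)
√(2867 + G(0*(-6))) = √(2867 + 0) = √2867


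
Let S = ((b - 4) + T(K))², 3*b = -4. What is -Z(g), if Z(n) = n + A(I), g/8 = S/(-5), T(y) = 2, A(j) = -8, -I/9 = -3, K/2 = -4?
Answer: 232/9 ≈ 25.778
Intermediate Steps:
b = -4/3 (b = (⅓)*(-4) = -4/3 ≈ -1.3333)
K = -8 (K = 2*(-4) = -8)
I = 27 (I = -9*(-3) = 27)
S = 100/9 (S = ((-4/3 - 4) + 2)² = (-16/3 + 2)² = (-10/3)² = 100/9 ≈ 11.111)
g = -160/9 (g = 8*((100/9)/(-5)) = 8*((100/9)*(-⅕)) = 8*(-20/9) = -160/9 ≈ -17.778)
Z(n) = -8 + n (Z(n) = n - 8 = -8 + n)
-Z(g) = -(-8 - 160/9) = -1*(-232/9) = 232/9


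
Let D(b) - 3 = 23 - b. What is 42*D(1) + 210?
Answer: 1260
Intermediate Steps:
D(b) = 26 - b (D(b) = 3 + (23 - b) = 26 - b)
42*D(1) + 210 = 42*(26 - 1*1) + 210 = 42*(26 - 1) + 210 = 42*25 + 210 = 1050 + 210 = 1260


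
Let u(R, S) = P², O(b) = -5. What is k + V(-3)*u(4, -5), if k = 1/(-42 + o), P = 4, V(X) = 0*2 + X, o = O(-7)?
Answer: -2257/47 ≈ -48.021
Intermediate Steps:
o = -5
V(X) = X (V(X) = 0 + X = X)
u(R, S) = 16 (u(R, S) = 4² = 16)
k = -1/47 (k = 1/(-42 - 5) = 1/(-47) = -1/47 ≈ -0.021277)
k + V(-3)*u(4, -5) = -1/47 - 3*16 = -1/47 - 48 = -2257/47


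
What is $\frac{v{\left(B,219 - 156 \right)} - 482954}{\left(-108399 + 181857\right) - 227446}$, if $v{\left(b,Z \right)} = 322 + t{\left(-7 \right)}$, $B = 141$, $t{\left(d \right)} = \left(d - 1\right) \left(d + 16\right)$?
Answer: $\frac{120676}{38497} \approx 3.1347$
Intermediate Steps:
$t{\left(d \right)} = \left(-1 + d\right) \left(16 + d\right)$
$v{\left(b,Z \right)} = 250$ ($v{\left(b,Z \right)} = 322 + \left(-16 + \left(-7\right)^{2} + 15 \left(-7\right)\right) = 322 - 72 = 250$)
$\frac{v{\left(B,219 - 156 \right)} - 482954}{\left(-108399 + 181857\right) - 227446} = \frac{250 - 482954}{\left(-108399 + 181857\right) - 227446} = - \frac{482704}{73458 - 227446} = - \frac{482704}{-153988} = \left(-482704\right) \left(- \frac{1}{153988}\right) = \frac{120676}{38497}$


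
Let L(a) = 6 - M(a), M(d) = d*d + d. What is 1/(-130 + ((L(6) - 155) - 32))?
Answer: -1/353 ≈ -0.0028329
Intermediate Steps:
M(d) = d + d**2 (M(d) = d**2 + d = d + d**2)
L(a) = 6 - a*(1 + a)
1/(-130 + ((L(6) - 155) - 32)) = 1/(-130 + (((6 - 1*6*(1 + 6)) - 155) - 32)) = 1/(-130 + (((6 - 1*6*7) - 155) - 32)) = 1/(-130 + (((6 - 42) - 155) - 32)) = 1/(-130 + ((-36 - 155) - 32)) = 1/(-130 + (-191 - 32)) = 1/(-130 - 223) = 1/(-353) = -1/353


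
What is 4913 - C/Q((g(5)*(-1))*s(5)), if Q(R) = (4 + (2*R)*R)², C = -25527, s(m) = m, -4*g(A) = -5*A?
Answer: 401460851755/81713883 ≈ 4913.0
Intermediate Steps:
g(A) = 5*A/4 (g(A) = -(-5)*A/4 = 5*A/4)
Q(R) = (4 + 2*R²)²
4913 - C/Q((g(5)*(-1))*s(5)) = 4913 - (-25527)/(4*(2 + ((((5/4)*5)*(-1))*5)²)²) = 4913 - (-25527)/(4*(2 + (((25/4)*(-1))*5)²)²) = 4913 - (-25527)/(4*(2 + (-25/4*5)²)²) = 4913 - (-25527)/(4*(2 + (-125/4)²)²) = 4913 - (-25527)/(4*(2 + 15625/16)²) = 4913 - (-25527)/(4*(15657/16)²) = 4913 - (-25527)/(4*(245141649/256)) = 4913 - (-25527)/245141649/64 = 4913 - (-25527)*64/245141649 = 4913 - 1*(-544576/81713883) = 4913 + 544576/81713883 = 401460851755/81713883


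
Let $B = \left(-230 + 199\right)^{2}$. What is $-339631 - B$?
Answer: $-340592$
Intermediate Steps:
$B = 961$ ($B = \left(-31\right)^{2} = 961$)
$-339631 - B = -339631 - 961 = -340592$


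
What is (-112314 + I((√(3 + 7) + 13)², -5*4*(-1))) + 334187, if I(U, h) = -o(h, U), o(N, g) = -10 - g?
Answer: 222062 + 26*√10 ≈ 2.2214e+5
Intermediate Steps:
I(U, h) = 10 + U (I(U, h) = -(-10 - U) = 10 + U)
(-112314 + I((√(3 + 7) + 13)², -5*4*(-1))) + 334187 = (-112314 + (10 + (√(3 + 7) + 13)²)) + 334187 = (-112314 + (10 + (√10 + 13)²)) + 334187 = (-112314 + (10 + (13 + √10)²)) + 334187 = (-112304 + (13 + √10)²) + 334187 = 221883 + (13 + √10)²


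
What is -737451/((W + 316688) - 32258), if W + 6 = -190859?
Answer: -737451/93565 ≈ -7.8817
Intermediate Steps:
W = -190865 (W = -6 - 190859 = -190865)
-737451/((W + 316688) - 32258) = -737451/((-190865 + 316688) - 32258) = -737451/(125823 - 32258) = -737451/93565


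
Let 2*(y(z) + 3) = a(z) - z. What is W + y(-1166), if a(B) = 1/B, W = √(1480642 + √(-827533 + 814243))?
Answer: 1352559/2332 + √(1480642 + I*√13290) ≈ 1796.8 + 0.04737*I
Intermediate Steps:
W = √(1480642 + I*√13290) (W = √(1480642 + √(-13290)) = √(1480642 + I*√13290) ≈ 1216.8 + 0.047*I)
y(z) = -3 + 1/(2*z) - z/2 (y(z) = -3 + (1/z - z)/2 = -3 + (1/(2*z) - z/2) = -3 + 1/(2*z) - z/2)
W + y(-1166) = √(1480642 + I*√13290) + (½)*(1 - 1*(-1166)*(6 - 1166))/(-1166) = √(1480642 + I*√13290) + (½)*(-1/1166)*(1 - 1*(-1166)*(-1160)) = √(1480642 + I*√13290) + (½)*(-1/1166)*(1 - 1352560) = √(1480642 + I*√13290) + (½)*(-1/1166)*(-1352559) = √(1480642 + I*√13290) + 1352559/2332 = 1352559/2332 + √(1480642 + I*√13290)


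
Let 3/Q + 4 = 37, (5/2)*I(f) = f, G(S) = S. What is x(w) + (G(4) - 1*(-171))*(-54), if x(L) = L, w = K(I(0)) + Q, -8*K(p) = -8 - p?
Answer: -103938/11 ≈ -9448.9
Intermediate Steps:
I(f) = 2*f/5
K(p) = 1 + p/8 (K(p) = -(-8 - p)/8 = 1 + p/8)
Q = 1/11 (Q = 3/(-4 + 37) = 3/33 = 3*(1/33) = 1/11 ≈ 0.090909)
w = 12/11 (w = (1 + ((2/5)*0)/8) + 1/11 = (1 + (1/8)*0) + 1/11 = (1 + 0) + 1/11 = 1 + 1/11 = 12/11 ≈ 1.0909)
x(w) + (G(4) - 1*(-171))*(-54) = 12/11 + (4 - 1*(-171))*(-54) = 12/11 + (4 + 171)*(-54) = 12/11 + 175*(-54) = 12/11 - 9450 = -103938/11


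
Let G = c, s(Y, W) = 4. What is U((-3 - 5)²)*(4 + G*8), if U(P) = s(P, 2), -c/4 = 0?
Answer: 16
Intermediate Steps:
c = 0 (c = -4*0 = 0)
G = 0
U(P) = 4
U((-3 - 5)²)*(4 + G*8) = 4*(4 + 0*8) = 4*(4 + 0) = 4*4 = 16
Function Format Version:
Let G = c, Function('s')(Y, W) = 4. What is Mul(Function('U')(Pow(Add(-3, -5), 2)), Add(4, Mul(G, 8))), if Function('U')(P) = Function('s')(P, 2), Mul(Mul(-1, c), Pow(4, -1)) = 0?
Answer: 16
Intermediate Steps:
c = 0 (c = Mul(-4, 0) = 0)
G = 0
Function('U')(P) = 4
Mul(Function('U')(Pow(Add(-3, -5), 2)), Add(4, Mul(G, 8))) = Mul(4, Add(4, Mul(0, 8))) = Mul(4, Add(4, 0)) = Mul(4, 4) = 16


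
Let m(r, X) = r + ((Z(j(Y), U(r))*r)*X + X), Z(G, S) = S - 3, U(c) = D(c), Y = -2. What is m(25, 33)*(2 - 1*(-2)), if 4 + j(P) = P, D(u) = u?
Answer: 72832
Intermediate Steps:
U(c) = c
j(P) = -4 + P
Z(G, S) = -3 + S
m(r, X) = X + r + X*r*(-3 + r) (m(r, X) = r + (((-3 + r)*r)*X + X) = r + ((r*(-3 + r))*X + X) = r + (X*r*(-3 + r) + X) = r + (X + X*r*(-3 + r)) = X + r + X*r*(-3 + r))
m(25, 33)*(2 - 1*(-2)) = (33 + 25 + 33*25*(-3 + 25))*(2 - 1*(-2)) = (33 + 25 + 33*25*22)*(2 + 2) = (33 + 25 + 18150)*4 = 18208*4 = 72832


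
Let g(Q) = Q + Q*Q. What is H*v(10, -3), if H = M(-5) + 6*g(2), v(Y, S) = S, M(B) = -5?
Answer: -93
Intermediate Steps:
g(Q) = Q + Q²
H = 31 (H = -5 + 6*(2*(1 + 2)) = -5 + 6*(2*3) = -5 + 6*6 = -5 + 36 = 31)
H*v(10, -3) = 31*(-3) = -93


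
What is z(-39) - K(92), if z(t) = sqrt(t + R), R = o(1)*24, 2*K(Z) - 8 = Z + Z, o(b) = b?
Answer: -96 + I*sqrt(15) ≈ -96.0 + 3.873*I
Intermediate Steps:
K(Z) = 4 + Z (K(Z) = 4 + (Z + Z)/2 = 4 + (2*Z)/2 = 4 + Z)
R = 24 (R = 1*24 = 24)
z(t) = sqrt(24 + t) (z(t) = sqrt(t + 24) = sqrt(24 + t))
z(-39) - K(92) = sqrt(24 - 39) - (4 + 92) = sqrt(-15) - 1*96 = I*sqrt(15) - 96 = -96 + I*sqrt(15)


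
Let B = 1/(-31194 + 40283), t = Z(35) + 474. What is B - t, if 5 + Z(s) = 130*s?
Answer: -45617690/9089 ≈ -5019.0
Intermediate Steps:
Z(s) = -5 + 130*s
t = 5019 (t = (-5 + 130*35) + 474 = (-5 + 4550) + 474 = 4545 + 474 = 5019)
B = 1/9089 ≈ 0.00011002
B - t = 1/9089 - 1*5019 = 1/9089 - 5019 = -45617690/9089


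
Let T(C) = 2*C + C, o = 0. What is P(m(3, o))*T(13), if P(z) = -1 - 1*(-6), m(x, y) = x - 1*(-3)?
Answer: 195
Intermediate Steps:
m(x, y) = 3 + x (m(x, y) = x + 3 = 3 + x)
P(z) = 5 (P(z) = -1 + 6 = 5)
T(C) = 3*C
P(m(3, o))*T(13) = 5*(3*13) = 5*39 = 195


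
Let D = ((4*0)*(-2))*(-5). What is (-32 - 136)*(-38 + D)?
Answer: 6384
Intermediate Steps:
D = 0 (D = (0*(-2))*(-5) = 0*(-5) = 0)
(-32 - 136)*(-38 + D) = (-32 - 136)*(-38 + 0) = -168*(-38) = 6384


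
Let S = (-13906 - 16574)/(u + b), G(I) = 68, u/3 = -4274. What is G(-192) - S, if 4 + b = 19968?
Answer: 258068/3571 ≈ 72.268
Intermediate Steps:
b = 19964 (b = -4 + 19968 = 19964)
u = -12822 (u = 3*(-4274) = -12822)
S = -15240/3571 (S = (-13906 - 16574)/(-12822 + 19964) = -30480/7142 = -30480*1/7142 = -15240/3571 ≈ -4.2677)
G(-192) - S = 68 - 1*(-15240/3571) = 68 + 15240/3571 = 258068/3571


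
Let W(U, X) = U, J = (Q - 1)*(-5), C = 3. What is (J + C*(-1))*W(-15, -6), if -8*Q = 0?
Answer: -30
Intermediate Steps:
Q = 0 (Q = -⅛*0 = 0)
J = 5 (J = (0 - 1)*(-5) = -1*(-5) = 5)
(J + C*(-1))*W(-15, -6) = (5 + 3*(-1))*(-15) = (5 - 3)*(-15) = 2*(-15) = -30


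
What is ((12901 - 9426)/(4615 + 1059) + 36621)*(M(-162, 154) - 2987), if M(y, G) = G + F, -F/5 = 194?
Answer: -790229283287/5674 ≈ -1.3927e+8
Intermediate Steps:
F = -970 (F = -5*194 = -970)
M(y, G) = -970 + G (M(y, G) = G - 970 = -970 + G)
((12901 - 9426)/(4615 + 1059) + 36621)*(M(-162, 154) - 2987) = ((12901 - 9426)/(4615 + 1059) + 36621)*((-970 + 154) - 2987) = (3475/5674 + 36621)*(-816 - 2987) = (3475*(1/5674) + 36621)*(-3803) = (3475/5674 + 36621)*(-3803) = (207791029/5674)*(-3803) = -790229283287/5674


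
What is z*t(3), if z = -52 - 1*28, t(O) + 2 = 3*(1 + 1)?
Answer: -320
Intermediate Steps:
t(O) = 4 (t(O) = -2 + 3*(1 + 1) = -2 + 3*2 = -2 + 6 = 4)
z = -80 (z = -52 - 28 = -80)
z*t(3) = -80*4 = -320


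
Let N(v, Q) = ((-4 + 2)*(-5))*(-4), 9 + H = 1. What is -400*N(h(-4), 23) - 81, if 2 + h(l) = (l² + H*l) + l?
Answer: 15919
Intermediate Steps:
H = -8 (H = -9 + 1 = -8)
h(l) = -2 + l² - 7*l (h(l) = -2 + ((l² - 8*l) + l) = -2 + (l² - 7*l) = -2 + l² - 7*l)
N(v, Q) = -40 (N(v, Q) = -2*(-5)*(-4) = 10*(-4) = -40)
-400*N(h(-4), 23) - 81 = -400*(-40) - 81 = 16000 - 81 = 15919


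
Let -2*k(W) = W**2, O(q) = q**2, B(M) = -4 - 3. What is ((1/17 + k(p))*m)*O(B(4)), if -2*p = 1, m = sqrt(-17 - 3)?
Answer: -441*I*sqrt(5)/68 ≈ -14.502*I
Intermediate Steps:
B(M) = -7
m = 2*I*sqrt(5) (m = sqrt(-20) = 2*I*sqrt(5) ≈ 4.4721*I)
p = -1/2 (p = -1/2*1 = -1/2 ≈ -0.50000)
k(W) = -W**2/2
((1/17 + k(p))*m)*O(B(4)) = ((1/17 - (-1/2)**2/2)*(2*I*sqrt(5)))*(-7)**2 = ((1/17 - 1/2*1/4)*(2*I*sqrt(5)))*49 = ((1/17 - 1/8)*(2*I*sqrt(5)))*49 = -9*I*sqrt(5)/68*49 = -441*I*sqrt(5)/68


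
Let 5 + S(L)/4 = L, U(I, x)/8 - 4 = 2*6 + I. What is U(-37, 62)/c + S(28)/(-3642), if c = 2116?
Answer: -100816/963309 ≈ -0.10466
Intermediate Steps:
U(I, x) = 128 + 8*I (U(I, x) = 32 + 8*(2*6 + I) = 32 + 8*(12 + I) = 32 + (96 + 8*I) = 128 + 8*I)
S(L) = -20 + 4*L
U(-37, 62)/c + S(28)/(-3642) = (128 + 8*(-37))/2116 + (-20 + 4*28)/(-3642) = (128 - 296)*(1/2116) + (-20 + 112)*(-1/3642) = -168*1/2116 + 92*(-1/3642) = -42/529 - 46/1821 = -100816/963309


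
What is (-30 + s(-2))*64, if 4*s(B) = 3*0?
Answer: -1920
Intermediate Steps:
s(B) = 0 (s(B) = (3*0)/4 = (1/4)*0 = 0)
(-30 + s(-2))*64 = (-30 + 0)*64 = -30*64 = -1920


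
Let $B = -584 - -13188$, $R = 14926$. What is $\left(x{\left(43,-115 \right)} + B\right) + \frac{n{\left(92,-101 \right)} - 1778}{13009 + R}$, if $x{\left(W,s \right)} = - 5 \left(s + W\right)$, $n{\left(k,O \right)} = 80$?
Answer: $\frac{362147642}{27935} \approx 12964.0$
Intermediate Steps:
$x{\left(W,s \right)} = - 5 W - 5 s$ ($x{\left(W,s \right)} = - 5 \left(W + s\right) = - 5 W - 5 s$)
$B = 12604$ ($B = -584 + 13188 = 12604$)
$\left(x{\left(43,-115 \right)} + B\right) + \frac{n{\left(92,-101 \right)} - 1778}{13009 + R} = \left(\left(\left(-5\right) 43 - -575\right) + 12604\right) + \frac{80 - 1778}{13009 + 14926} = \left(\left(-215 + 575\right) + 12604\right) - \frac{1698}{27935} = \left(360 + 12604\right) - \frac{1698}{27935} = 12964 - \frac{1698}{27935} = \frac{362147642}{27935}$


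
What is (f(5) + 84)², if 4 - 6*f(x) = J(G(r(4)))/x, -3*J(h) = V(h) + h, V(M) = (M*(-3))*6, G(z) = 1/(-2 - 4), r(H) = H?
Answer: 2091873169/291600 ≈ 7173.8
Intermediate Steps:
G(z) = -⅙ (G(z) = 1/(-6) = -⅙)
V(M) = -18*M (V(M) = -3*M*6 = -18*M)
J(h) = 17*h/3 (J(h) = -(-18*h + h)/3 = -(-17)*h/3 = 17*h/3)
f(x) = ⅔ + 17/(108*x) (f(x) = ⅔ - (17/3)*(-⅙)/(6*x) = ⅔ - (-17)/(108*x) = ⅔ + 17/(108*x))
(f(5) + 84)² = ((1/108)*(17 + 72*5)/5 + 84)² = ((1/108)*(⅕)*(17 + 360) + 84)² = ((1/108)*(⅕)*377 + 84)² = (377/540 + 84)² = (45737/540)² = 2091873169/291600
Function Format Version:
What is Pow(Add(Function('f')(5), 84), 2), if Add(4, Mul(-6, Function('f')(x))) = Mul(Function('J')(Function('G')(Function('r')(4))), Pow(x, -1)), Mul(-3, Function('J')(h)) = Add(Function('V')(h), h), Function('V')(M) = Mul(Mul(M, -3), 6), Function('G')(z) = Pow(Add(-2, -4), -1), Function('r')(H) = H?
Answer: Rational(2091873169, 291600) ≈ 7173.8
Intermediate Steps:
Function('G')(z) = Rational(-1, 6) (Function('G')(z) = Pow(-6, -1) = Rational(-1, 6))
Function('V')(M) = Mul(-18, M) (Function('V')(M) = Mul(Mul(-3, M), 6) = Mul(-18, M))
Function('J')(h) = Mul(Rational(17, 3), h) (Function('J')(h) = Mul(Rational(-1, 3), Add(Mul(-18, h), h)) = Mul(Rational(-1, 3), Mul(-17, h)) = Mul(Rational(17, 3), h))
Function('f')(x) = Add(Rational(2, 3), Mul(Rational(17, 108), Pow(x, -1))) (Function('f')(x) = Add(Rational(2, 3), Mul(Rational(-1, 6), Mul(Mul(Rational(17, 3), Rational(-1, 6)), Pow(x, -1)))) = Add(Rational(2, 3), Mul(Rational(-1, 6), Mul(Rational(-17, 18), Pow(x, -1)))) = Add(Rational(2, 3), Mul(Rational(17, 108), Pow(x, -1))))
Pow(Add(Function('f')(5), 84), 2) = Pow(Add(Mul(Rational(1, 108), Pow(5, -1), Add(17, Mul(72, 5))), 84), 2) = Pow(Add(Mul(Rational(1, 108), Rational(1, 5), Add(17, 360)), 84), 2) = Pow(Add(Mul(Rational(1, 108), Rational(1, 5), 377), 84), 2) = Pow(Add(Rational(377, 540), 84), 2) = Pow(Rational(45737, 540), 2) = Rational(2091873169, 291600)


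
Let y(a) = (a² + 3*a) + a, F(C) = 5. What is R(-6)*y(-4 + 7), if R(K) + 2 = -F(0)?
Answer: -147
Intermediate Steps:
y(a) = a² + 4*a
R(K) = -7 (R(K) = -2 - 1*5 = -2 - 5 = -7)
R(-6)*y(-4 + 7) = -7*(-4 + 7)*(4 + (-4 + 7)) = -21*(4 + 3) = -21*7 = -7*21 = -147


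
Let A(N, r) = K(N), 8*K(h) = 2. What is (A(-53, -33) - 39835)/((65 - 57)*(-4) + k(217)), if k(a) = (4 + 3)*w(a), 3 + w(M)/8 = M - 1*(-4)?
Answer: -159339/48704 ≈ -3.2716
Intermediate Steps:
w(M) = 8 + 8*M (w(M) = -24 + 8*(M - 1*(-4)) = -24 + 8*(M + 4) = -24 + 8*(4 + M) = -24 + (32 + 8*M) = 8 + 8*M)
K(h) = ¼ (K(h) = (⅛)*2 = ¼)
A(N, r) = ¼
k(a) = 56 + 56*a (k(a) = (4 + 3)*(8 + 8*a) = 7*(8 + 8*a) = 56 + 56*a)
(A(-53, -33) - 39835)/((65 - 57)*(-4) + k(217)) = (¼ - 39835)/((65 - 57)*(-4) + (56 + 56*217)) = -159339/(4*(8*(-4) + (56 + 12152))) = -159339/(4*(-32 + 12208)) = -159339/4/12176 = -159339/4*1/12176 = -159339/48704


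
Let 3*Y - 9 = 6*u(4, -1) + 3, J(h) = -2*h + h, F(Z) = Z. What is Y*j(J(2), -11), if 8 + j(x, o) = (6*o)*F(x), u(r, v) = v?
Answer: 248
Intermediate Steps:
J(h) = -h
j(x, o) = -8 + 6*o*x (j(x, o) = -8 + (6*o)*x = -8 + 6*o*x)
Y = 2 (Y = 3 + (6*(-1) + 3)/3 = 3 + (-6 + 3)/3 = 3 + (1/3)*(-3) = 3 - 1 = 2)
Y*j(J(2), -11) = 2*(-8 + 6*(-11)*(-1*2)) = 2*(-8 + 6*(-11)*(-2)) = 2*(-8 + 132) = 2*124 = 248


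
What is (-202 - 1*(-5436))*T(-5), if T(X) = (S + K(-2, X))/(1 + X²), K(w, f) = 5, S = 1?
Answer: 15702/13 ≈ 1207.8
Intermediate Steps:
T(X) = 6/(1 + X²) (T(X) = (1 + 5)/(1 + X²) = 6/(1 + X²))
(-202 - 1*(-5436))*T(-5) = (-202 - 1*(-5436))*(6/(1 + (-5)²)) = (-202 + 5436)*(6/(1 + 25)) = 5234*(6/26) = 5234*(6*(1/26)) = 5234*(3/13) = 15702/13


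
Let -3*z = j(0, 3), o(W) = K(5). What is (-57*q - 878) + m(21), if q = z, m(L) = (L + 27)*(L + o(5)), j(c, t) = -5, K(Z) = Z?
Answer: 275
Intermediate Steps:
o(W) = 5
z = 5/3 (z = -1/3*(-5) = 5/3 ≈ 1.6667)
m(L) = (5 + L)*(27 + L) (m(L) = (L + 27)*(L + 5) = (27 + L)*(5 + L) = (5 + L)*(27 + L))
q = 5/3 ≈ 1.6667
(-57*q - 878) + m(21) = (-57*5/3 - 878) + (135 + 21**2 + 32*21) = (-95 - 878) + (135 + 441 + 672) = -973 + 1248 = 275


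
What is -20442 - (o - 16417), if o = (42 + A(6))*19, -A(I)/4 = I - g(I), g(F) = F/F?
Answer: -4443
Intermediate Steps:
g(F) = 1
A(I) = 4 - 4*I (A(I) = -4*(I - 1*1) = -4*(I - 1) = -4*(-1 + I) = 4 - 4*I)
o = 418 (o = (42 + (4 - 4*6))*19 = (42 + (4 - 24))*19 = (42 - 20)*19 = 22*19 = 418)
-20442 - (o - 16417) = -20442 - (418 - 16417) = -20442 - 1*(-15999) = -20442 + 15999 = -4443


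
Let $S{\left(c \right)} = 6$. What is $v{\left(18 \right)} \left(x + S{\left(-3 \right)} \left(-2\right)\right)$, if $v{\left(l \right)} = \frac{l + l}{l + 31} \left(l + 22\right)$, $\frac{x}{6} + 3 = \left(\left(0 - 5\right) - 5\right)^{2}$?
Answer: $\frac{820800}{49} \approx 16751.0$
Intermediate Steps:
$x = 582$ ($x = -18 + 6 \left(\left(0 - 5\right) - 5\right)^{2} = -18 + 6 \left(-5 - 5\right)^{2} = -18 + 6 \left(-10\right)^{2} = -18 + 6 \cdot 100 = -18 + 600 = 582$)
$v{\left(l \right)} = \frac{2 l \left(22 + l\right)}{31 + l}$ ($v{\left(l \right)} = \frac{2 l}{31 + l} \left(22 + l\right) = \frac{2 l \left(22 + l\right)}{31 + l}$)
$v{\left(18 \right)} \left(x + S{\left(-3 \right)} \left(-2\right)\right) = 2 \cdot 18 \frac{1}{31 + 18} \left(22 + 18\right) \left(582 + 6 \left(-2\right)\right) = 2 \cdot 18 \cdot \frac{1}{49} \cdot 40 \left(582 - 12\right) = 2 \cdot 18 \cdot \frac{1}{49} \cdot 40 \cdot 570 = \frac{1440}{49} \cdot 570 = \frac{820800}{49}$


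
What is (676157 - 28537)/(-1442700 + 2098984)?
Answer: 161905/164071 ≈ 0.98680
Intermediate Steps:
(676157 - 28537)/(-1442700 + 2098984) = 647620/656284 = 647620*(1/656284) = 161905/164071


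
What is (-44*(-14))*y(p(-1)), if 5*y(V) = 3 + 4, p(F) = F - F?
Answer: 4312/5 ≈ 862.40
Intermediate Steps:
p(F) = 0
y(V) = 7/5 (y(V) = (3 + 4)/5 = (⅕)*7 = 7/5)
(-44*(-14))*y(p(-1)) = -44*(-14)*(7/5) = 616*(7/5) = 4312/5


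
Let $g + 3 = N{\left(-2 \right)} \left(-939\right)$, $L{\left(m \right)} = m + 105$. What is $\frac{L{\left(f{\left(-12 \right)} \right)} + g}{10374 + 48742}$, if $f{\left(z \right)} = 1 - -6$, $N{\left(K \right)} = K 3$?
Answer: $\frac{5743}{59116} \approx 0.097148$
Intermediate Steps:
$N{\left(K \right)} = 3 K$
$f{\left(z \right)} = 7$ ($f{\left(z \right)} = 1 + 6 = 7$)
$L{\left(m \right)} = 105 + m$
$g = 5631$ ($g = -3 + 3 \left(-2\right) \left(-939\right) = -3 - -5634 = -3 + 5634 = 5631$)
$\frac{L{\left(f{\left(-12 \right)} \right)} + g}{10374 + 48742} = \frac{\left(105 + 7\right) + 5631}{10374 + 48742} = \frac{112 + 5631}{59116} = 5743 \cdot \frac{1}{59116} = \frac{5743}{59116}$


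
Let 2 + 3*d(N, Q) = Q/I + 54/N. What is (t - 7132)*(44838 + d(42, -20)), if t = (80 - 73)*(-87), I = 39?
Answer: -284264901367/819 ≈ -3.4709e+8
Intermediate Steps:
d(N, Q) = -2/3 + 18/N + Q/117 (d(N, Q) = -2/3 + (Q/39 + 54/N)/3 = -2/3 + (54/N + Q/39)/3 = -2/3 + (18/N + Q/117) = -2/3 + 18/N + Q/117)
t = -609 (t = 7*(-87) = -609)
(t - 7132)*(44838 + d(42, -20)) = (-609 - 7132)*(44838 + (1/117)*(2106 + 42*(-78 - 20))/42) = -7741*(44838 + (1/117)*(1/42)*(2106 + 42*(-98))) = -7741*(44838 + (1/117)*(1/42)*(2106 - 4116)) = -7741*(44838 + (1/117)*(1/42)*(-2010)) = -7741*(44838 - 335/819) = -7741*36721987/819 = -284264901367/819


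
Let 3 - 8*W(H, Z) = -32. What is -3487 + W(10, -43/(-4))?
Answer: -27861/8 ≈ -3482.6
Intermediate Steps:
W(H, Z) = 35/8 (W(H, Z) = 3/8 - 1/8*(-32) = 3/8 + 4 = 35/8)
-3487 + W(10, -43/(-4)) = -3487 + 35/8 = -27861/8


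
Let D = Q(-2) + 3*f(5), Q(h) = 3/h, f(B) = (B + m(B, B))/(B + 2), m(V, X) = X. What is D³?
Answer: 59319/2744 ≈ 21.618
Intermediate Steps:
f(B) = 2*B/(2 + B) (f(B) = (B + B)/(B + 2) = (2*B)/(2 + B) = 2*B/(2 + B))
D = 39/14 (D = 3/(-2) + 3*(2*5/(2 + 5)) = 3*(-½) + 3*(2*5/7) = -3/2 + 3*(2*5*(⅐)) = -3/2 + 3*(10/7) = -3/2 + 30/7 = 39/14 ≈ 2.7857)
D³ = (39/14)³ = 59319/2744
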